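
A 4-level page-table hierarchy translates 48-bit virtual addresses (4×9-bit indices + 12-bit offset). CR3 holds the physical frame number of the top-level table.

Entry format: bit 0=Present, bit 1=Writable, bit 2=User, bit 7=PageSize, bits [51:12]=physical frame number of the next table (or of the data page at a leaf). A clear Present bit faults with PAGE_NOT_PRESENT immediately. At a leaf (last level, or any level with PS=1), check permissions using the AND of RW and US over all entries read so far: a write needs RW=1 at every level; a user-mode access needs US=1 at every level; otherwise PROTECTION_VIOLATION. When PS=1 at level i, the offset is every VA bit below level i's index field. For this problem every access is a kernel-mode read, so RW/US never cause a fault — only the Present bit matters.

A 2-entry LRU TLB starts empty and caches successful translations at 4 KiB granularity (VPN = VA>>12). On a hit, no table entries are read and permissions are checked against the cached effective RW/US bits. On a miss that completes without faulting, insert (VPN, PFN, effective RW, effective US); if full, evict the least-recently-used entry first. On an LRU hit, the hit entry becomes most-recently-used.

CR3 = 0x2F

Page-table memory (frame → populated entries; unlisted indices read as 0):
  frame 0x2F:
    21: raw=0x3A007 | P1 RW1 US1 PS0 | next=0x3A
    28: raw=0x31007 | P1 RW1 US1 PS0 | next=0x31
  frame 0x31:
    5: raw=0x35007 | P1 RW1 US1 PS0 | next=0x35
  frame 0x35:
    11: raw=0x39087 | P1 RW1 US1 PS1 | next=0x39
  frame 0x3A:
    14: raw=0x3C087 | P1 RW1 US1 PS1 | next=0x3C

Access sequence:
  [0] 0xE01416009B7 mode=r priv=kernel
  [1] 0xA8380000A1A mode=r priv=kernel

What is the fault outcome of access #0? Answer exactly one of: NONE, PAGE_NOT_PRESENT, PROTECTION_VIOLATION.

Trace:
#0 VA=0xE01416009B7 (r,kernel):
  L0 @0x2F[28] → 0x31007  P=1,RW=1,US=1,PS=0
  L1 @0x31[5] → 0x35007  P=1,RW=1,US=1,PS=0
  L2 @0x35[11] → 0x39087  P=1,RW=1,US=1,PS=1
  ⇒ phys 0x399B7 (huge @L2)  [3 reads]
#1 VA=0xA8380000A1A (r,kernel):
  L0 @0x2F[21] → 0x3A007  P=1,RW=1,US=1,PS=0
  L1 @0x3A[14] → 0x3C087  P=1,RW=1,US=1,PS=1
  ⇒ phys 0x3CA1A (huge @L1)  [2 reads]

Access #0 fault: NONE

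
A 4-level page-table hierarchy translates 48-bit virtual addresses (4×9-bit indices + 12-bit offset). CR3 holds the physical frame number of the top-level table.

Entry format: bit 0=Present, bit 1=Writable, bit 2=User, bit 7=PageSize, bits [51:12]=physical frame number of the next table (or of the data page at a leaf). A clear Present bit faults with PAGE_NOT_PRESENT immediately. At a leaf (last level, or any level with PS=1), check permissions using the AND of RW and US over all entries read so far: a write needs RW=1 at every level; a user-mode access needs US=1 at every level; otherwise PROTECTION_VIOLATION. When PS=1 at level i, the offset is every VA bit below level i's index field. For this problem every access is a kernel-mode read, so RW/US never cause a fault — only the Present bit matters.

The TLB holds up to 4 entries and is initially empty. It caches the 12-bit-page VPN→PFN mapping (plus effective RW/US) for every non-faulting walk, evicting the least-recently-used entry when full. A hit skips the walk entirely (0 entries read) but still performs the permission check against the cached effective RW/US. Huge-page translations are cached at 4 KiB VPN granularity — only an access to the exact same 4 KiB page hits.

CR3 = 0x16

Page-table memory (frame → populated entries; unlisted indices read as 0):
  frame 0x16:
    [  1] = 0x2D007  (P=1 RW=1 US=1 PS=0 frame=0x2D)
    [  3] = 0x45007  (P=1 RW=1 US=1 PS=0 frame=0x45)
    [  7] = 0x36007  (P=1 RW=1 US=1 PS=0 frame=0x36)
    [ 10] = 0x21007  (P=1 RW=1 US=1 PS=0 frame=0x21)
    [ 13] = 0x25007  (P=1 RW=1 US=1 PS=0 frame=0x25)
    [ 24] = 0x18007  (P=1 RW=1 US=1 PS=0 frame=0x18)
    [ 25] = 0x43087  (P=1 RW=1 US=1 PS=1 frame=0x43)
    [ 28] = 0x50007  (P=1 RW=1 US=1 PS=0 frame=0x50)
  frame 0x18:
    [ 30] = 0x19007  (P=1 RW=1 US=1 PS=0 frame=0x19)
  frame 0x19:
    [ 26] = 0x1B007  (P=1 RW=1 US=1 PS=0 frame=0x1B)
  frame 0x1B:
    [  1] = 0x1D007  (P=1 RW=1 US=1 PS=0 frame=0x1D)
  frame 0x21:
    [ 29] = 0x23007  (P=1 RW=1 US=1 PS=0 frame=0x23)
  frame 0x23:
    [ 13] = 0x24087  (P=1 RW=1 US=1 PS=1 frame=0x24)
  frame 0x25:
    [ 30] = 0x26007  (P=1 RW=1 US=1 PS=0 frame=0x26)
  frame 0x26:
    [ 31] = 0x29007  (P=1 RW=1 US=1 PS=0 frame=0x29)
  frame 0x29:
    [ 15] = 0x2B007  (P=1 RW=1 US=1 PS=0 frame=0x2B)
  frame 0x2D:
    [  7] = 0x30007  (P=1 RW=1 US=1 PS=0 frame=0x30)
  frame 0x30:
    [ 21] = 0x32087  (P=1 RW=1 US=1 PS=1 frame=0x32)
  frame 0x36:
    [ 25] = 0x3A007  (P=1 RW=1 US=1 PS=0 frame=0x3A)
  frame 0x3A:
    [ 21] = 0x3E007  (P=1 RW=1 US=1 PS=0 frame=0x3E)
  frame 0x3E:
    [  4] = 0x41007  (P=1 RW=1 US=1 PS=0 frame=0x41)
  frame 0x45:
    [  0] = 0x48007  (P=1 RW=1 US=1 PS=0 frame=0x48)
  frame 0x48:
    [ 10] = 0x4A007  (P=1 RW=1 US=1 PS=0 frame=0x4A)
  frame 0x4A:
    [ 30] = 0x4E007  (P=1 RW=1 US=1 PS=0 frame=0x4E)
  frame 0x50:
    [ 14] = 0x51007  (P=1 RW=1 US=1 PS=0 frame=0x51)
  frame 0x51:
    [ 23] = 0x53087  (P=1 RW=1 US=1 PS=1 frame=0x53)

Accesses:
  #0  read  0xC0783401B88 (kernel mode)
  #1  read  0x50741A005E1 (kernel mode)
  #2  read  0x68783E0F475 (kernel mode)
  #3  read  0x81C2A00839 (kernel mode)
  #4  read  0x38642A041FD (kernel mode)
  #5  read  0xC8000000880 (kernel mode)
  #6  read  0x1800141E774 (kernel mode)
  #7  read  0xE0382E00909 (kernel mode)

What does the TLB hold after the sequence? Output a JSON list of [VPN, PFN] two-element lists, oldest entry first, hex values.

Per-access translation:
#0 VA=0xC0783401B88 (r,kernel):
  L0: frame=0x16 idx=24 entry=0x18007 [P=1 RW=1 US=1 PS=0]
  L1: frame=0x18 idx=30 entry=0x19007 [P=1 RW=1 US=1 PS=0]
  L2: frame=0x19 idx=26 entry=0x1B007 [P=1 RW=1 US=1 PS=0]
  L3: frame=0x1B idx=1 entry=0x1D007 [P=1 RW=1 US=1 PS=0]
  ✓ 0x1DB88  — 4 lookups
#1 VA=0x50741A005E1 (r,kernel):
  L0: frame=0x16 idx=10 entry=0x21007 [P=1 RW=1 US=1 PS=0]
  L1: frame=0x21 idx=29 entry=0x23007 [P=1 RW=1 US=1 PS=0]
  L2: frame=0x23 idx=13 entry=0x24087 [P=1 RW=1 US=1 PS=1]
  ✓ 0x245E1 (huge @L2)  — 3 lookups
#2 VA=0x68783E0F475 (r,kernel):
  L0: frame=0x16 idx=13 entry=0x25007 [P=1 RW=1 US=1 PS=0]
  L1: frame=0x25 idx=30 entry=0x26007 [P=1 RW=1 US=1 PS=0]
  L2: frame=0x26 idx=31 entry=0x29007 [P=1 RW=1 US=1 PS=0]
  L3: frame=0x29 idx=15 entry=0x2B007 [P=1 RW=1 US=1 PS=0]
  ✓ 0x2B475  — 4 lookups
#3 VA=0x81C2A00839 (r,kernel):
  L0: frame=0x16 idx=1 entry=0x2D007 [P=1 RW=1 US=1 PS=0]
  L1: frame=0x2D idx=7 entry=0x30007 [P=1 RW=1 US=1 PS=0]
  L2: frame=0x30 idx=21 entry=0x32087 [P=1 RW=1 US=1 PS=1]
  ✓ 0x32839 (huge @L2)  — 3 lookups
#4 VA=0x38642A041FD (r,kernel):
  L0: frame=0x16 idx=7 entry=0x36007 [P=1 RW=1 US=1 PS=0]
  L1: frame=0x36 idx=25 entry=0x3A007 [P=1 RW=1 US=1 PS=0]
  L2: frame=0x3A idx=21 entry=0x3E007 [P=1 RW=1 US=1 PS=0]
  L3: frame=0x3E idx=4 entry=0x41007 [P=1 RW=1 US=1 PS=0]
  ✓ 0x411FD  — 4 lookups
#5 VA=0xC8000000880 (r,kernel):
  L0: frame=0x16 idx=25 entry=0x43087 [P=1 RW=1 US=1 PS=1]
  ✓ 0x43880 (huge @L0)  — 1 lookups
#6 VA=0x1800141E774 (r,kernel):
  L0: frame=0x16 idx=3 entry=0x45007 [P=1 RW=1 US=1 PS=0]
  L1: frame=0x45 idx=0 entry=0x48007 [P=1 RW=1 US=1 PS=0]
  L2: frame=0x48 idx=10 entry=0x4A007 [P=1 RW=1 US=1 PS=0]
  L3: frame=0x4A idx=30 entry=0x4E007 [P=1 RW=1 US=1 PS=0]
  ✓ 0x4E774  — 4 lookups
#7 VA=0xE0382E00909 (r,kernel):
  L0: frame=0x16 idx=28 entry=0x50007 [P=1 RW=1 US=1 PS=0]
  L1: frame=0x50 idx=14 entry=0x51007 [P=1 RW=1 US=1 PS=0]
  L2: frame=0x51 idx=23 entry=0x53087 [P=1 RW=1 US=1 PS=1]
  ✓ 0x53909 (huge @L2)  — 3 lookups

TLB: [["0x38642A04", "0x41"], ["0xC8000000", "0x43"], ["0x1800141E", "0x4E"], ["0xE0382E00", "0x53"]]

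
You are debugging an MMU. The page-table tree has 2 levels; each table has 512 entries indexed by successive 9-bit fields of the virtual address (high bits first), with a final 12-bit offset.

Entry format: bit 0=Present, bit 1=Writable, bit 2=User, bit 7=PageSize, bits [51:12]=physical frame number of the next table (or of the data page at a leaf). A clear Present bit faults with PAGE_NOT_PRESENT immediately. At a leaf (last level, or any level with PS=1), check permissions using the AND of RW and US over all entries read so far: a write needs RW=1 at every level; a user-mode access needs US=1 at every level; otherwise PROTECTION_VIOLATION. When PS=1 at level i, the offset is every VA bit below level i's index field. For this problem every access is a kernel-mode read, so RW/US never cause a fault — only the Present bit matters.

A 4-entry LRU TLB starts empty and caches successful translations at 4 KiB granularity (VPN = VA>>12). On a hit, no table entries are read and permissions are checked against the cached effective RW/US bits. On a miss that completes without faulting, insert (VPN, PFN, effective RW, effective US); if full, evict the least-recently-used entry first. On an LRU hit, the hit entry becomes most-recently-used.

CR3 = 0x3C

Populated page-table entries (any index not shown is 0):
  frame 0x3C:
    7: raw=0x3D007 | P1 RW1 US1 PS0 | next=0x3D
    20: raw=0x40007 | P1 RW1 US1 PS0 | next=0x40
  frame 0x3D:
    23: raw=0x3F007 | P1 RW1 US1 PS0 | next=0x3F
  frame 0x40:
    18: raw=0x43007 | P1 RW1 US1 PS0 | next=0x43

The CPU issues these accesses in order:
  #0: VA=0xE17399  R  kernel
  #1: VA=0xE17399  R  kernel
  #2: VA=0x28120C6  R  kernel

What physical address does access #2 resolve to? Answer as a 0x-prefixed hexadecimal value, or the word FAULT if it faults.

Trace:
#0 VA=0xE17399 (r,kernel):
  L0 @0x3C[7] → 0x3D007  P=1,RW=1,US=1,PS=0
  L1 @0x3D[23] → 0x3F007  P=1,RW=1,US=1,PS=0
  → PA=0x3F399  (2 entries read)
#1 VA=0xE17399 (r,kernel):
  TLB hit vpn=0xE17 → PA=0x3F399
#2 VA=0x28120C6 (r,kernel):
  L0 @0x3C[20] → 0x40007  P=1,RW=1,US=1,PS=0
  L1 @0x40[18] → 0x43007  P=1,RW=1,US=1,PS=0
  → PA=0x430C6  (2 entries read)

Access #2 PA: 0x430C6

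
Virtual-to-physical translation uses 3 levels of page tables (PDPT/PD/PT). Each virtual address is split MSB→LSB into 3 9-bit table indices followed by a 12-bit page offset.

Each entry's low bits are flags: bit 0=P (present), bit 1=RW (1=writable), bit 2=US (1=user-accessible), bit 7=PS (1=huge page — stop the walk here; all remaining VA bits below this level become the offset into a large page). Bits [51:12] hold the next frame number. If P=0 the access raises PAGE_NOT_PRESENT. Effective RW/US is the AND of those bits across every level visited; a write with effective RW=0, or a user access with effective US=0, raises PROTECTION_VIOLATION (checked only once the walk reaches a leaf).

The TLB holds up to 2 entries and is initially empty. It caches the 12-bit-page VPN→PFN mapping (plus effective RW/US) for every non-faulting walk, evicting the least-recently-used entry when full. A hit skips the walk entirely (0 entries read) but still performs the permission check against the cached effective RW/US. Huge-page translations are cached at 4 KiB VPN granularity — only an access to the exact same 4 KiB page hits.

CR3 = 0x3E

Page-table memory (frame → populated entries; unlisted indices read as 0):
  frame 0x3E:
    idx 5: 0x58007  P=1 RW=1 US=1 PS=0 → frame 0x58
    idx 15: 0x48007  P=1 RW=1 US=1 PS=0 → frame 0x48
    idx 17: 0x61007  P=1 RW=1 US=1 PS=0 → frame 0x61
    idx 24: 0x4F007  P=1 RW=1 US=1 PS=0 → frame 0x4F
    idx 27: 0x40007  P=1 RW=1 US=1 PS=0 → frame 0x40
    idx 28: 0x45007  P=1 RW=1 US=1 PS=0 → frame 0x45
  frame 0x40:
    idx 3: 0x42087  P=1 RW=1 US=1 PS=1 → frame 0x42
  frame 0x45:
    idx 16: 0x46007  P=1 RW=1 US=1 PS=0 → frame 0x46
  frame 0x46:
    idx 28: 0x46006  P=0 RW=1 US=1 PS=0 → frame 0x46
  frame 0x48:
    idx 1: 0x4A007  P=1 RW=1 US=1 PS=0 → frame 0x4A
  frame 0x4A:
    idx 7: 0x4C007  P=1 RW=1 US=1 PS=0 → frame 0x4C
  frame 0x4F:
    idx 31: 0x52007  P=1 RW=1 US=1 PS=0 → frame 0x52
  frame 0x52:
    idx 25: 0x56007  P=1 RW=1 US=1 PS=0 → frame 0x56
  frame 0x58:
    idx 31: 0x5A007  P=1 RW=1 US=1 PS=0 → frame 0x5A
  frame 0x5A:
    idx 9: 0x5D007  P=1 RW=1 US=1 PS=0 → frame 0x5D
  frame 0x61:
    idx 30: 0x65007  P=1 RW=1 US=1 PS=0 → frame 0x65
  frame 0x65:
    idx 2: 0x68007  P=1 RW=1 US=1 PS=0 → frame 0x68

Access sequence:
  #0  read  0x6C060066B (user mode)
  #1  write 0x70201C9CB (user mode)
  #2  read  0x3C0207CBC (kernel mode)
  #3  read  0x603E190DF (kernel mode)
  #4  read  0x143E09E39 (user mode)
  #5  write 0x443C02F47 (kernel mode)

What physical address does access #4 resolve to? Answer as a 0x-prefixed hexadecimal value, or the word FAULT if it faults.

Trace:
#0 VA=0x6C060066B (r,user):
  L0: frame=0x3E idx=27 entry=0x40007 [P=1 RW=1 US=1 PS=0]
  L1: frame=0x40 idx=3 entry=0x42087 [P=1 RW=1 US=1 PS=1]
  ✓ 0x4266B (huge @L1)  — 2 lookups
#1 VA=0x70201C9CB (w,user):
  L0: frame=0x3E idx=28 entry=0x45007 [P=1 RW=1 US=1 PS=0]
  L1: frame=0x45 idx=16 entry=0x46007 [P=1 RW=1 US=1 PS=0]
  L2: frame=0x46 idx=28 entry=0x46006 [P=0 RW=1 US=1 PS=0]
  ✗ PAGE_NOT_PRESENT  [3 reads]
#2 VA=0x3C0207CBC (r,kernel):
  L0: frame=0x3E idx=15 entry=0x48007 [P=1 RW=1 US=1 PS=0]
  L1: frame=0x48 idx=1 entry=0x4A007 [P=1 RW=1 US=1 PS=0]
  L2: frame=0x4A idx=7 entry=0x4C007 [P=1 RW=1 US=1 PS=0]
  ✓ 0x4CCBC  — 3 lookups
#3 VA=0x603E190DF (r,kernel):
  L0: frame=0x3E idx=24 entry=0x4F007 [P=1 RW=1 US=1 PS=0]
  L1: frame=0x4F idx=31 entry=0x52007 [P=1 RW=1 US=1 PS=0]
  L2: frame=0x52 idx=25 entry=0x56007 [P=1 RW=1 US=1 PS=0]
  ✓ 0x560DF  — 3 lookups
#4 VA=0x143E09E39 (r,user):
  L0: frame=0x3E idx=5 entry=0x58007 [P=1 RW=1 US=1 PS=0]
  L1: frame=0x58 idx=31 entry=0x5A007 [P=1 RW=1 US=1 PS=0]
  L2: frame=0x5A idx=9 entry=0x5D007 [P=1 RW=1 US=1 PS=0]
  ✓ 0x5DE39  — 3 lookups
#5 VA=0x443C02F47 (w,kernel):
  L0: frame=0x3E idx=17 entry=0x61007 [P=1 RW=1 US=1 PS=0]
  L1: frame=0x61 idx=30 entry=0x65007 [P=1 RW=1 US=1 PS=0]
  L2: frame=0x65 idx=2 entry=0x68007 [P=1 RW=1 US=1 PS=0]
  ✓ 0x68F47  — 3 lookups

Access #4 PA: 0x5DE39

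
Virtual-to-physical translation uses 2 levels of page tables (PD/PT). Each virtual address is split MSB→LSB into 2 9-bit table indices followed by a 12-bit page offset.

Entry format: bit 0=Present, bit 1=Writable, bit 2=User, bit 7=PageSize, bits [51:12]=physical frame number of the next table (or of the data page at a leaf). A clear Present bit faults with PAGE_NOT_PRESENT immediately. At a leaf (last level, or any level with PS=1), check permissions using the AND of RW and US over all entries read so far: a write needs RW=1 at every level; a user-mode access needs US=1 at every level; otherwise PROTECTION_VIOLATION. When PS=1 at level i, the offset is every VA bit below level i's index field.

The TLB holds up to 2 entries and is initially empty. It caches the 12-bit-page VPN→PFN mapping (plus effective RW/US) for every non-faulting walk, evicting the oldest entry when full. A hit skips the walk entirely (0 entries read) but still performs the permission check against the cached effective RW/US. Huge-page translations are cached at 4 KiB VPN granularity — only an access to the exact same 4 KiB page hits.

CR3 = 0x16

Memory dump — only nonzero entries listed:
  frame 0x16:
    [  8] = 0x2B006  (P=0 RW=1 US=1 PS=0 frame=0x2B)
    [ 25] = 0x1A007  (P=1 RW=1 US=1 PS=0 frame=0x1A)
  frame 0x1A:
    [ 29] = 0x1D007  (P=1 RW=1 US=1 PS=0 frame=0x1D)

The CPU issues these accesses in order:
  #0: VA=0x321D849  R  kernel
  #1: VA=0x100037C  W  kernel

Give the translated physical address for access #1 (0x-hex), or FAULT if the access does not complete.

Per-access translation:
#0 VA=0x321D849 (r,kernel):
  L0: frame=0x16 idx=25 entry=0x1A007 [P=1 RW=1 US=1 PS=0]
  L1: frame=0x1A idx=29 entry=0x1D007 [P=1 RW=1 US=1 PS=0]
  → PA=0x1D849  (2 entries read)
#1 VA=0x100037C (w,kernel):
  L0: frame=0x16 idx=8 entry=0x2B006 [P=0 RW=1 US=1 PS=0]
  ✗ PAGE_NOT_PRESENT  [1 reads]

Access #1 PA: FAULT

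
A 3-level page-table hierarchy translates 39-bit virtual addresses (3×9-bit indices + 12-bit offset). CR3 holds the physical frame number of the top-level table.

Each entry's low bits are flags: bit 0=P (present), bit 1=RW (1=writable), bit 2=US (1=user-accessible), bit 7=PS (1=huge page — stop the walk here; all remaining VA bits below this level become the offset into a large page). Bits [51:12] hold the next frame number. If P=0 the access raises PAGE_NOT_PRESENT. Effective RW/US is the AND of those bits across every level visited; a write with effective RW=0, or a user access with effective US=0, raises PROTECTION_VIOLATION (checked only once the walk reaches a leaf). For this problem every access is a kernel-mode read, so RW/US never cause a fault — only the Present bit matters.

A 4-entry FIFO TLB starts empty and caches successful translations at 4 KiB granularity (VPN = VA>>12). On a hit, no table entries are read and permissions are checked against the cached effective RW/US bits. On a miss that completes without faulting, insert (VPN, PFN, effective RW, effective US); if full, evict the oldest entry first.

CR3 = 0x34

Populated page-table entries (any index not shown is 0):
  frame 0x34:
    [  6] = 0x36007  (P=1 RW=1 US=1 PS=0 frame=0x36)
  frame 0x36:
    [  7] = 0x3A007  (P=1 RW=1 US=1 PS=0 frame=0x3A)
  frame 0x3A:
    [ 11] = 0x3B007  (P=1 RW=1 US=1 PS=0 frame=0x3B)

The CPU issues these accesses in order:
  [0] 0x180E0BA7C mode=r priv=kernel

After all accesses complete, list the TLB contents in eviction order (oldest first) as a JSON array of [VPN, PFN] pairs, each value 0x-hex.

Walk each access:
#0 VA=0x180E0BA7C (r,kernel):
  [0] read 0x34 idx=6: raw=0x36007 flags P=1 W=1 U=1 S=0
  [1] read 0x36 idx=7: raw=0x3A007 flags P=1 W=1 U=1 S=0
  [2] read 0x3A idx=11: raw=0x3B007 flags P=1 W=1 U=1 S=0
  ⇒ phys 0x3BA7C  [3 reads]

TLB: [["0x180E0B", "0x3B"]]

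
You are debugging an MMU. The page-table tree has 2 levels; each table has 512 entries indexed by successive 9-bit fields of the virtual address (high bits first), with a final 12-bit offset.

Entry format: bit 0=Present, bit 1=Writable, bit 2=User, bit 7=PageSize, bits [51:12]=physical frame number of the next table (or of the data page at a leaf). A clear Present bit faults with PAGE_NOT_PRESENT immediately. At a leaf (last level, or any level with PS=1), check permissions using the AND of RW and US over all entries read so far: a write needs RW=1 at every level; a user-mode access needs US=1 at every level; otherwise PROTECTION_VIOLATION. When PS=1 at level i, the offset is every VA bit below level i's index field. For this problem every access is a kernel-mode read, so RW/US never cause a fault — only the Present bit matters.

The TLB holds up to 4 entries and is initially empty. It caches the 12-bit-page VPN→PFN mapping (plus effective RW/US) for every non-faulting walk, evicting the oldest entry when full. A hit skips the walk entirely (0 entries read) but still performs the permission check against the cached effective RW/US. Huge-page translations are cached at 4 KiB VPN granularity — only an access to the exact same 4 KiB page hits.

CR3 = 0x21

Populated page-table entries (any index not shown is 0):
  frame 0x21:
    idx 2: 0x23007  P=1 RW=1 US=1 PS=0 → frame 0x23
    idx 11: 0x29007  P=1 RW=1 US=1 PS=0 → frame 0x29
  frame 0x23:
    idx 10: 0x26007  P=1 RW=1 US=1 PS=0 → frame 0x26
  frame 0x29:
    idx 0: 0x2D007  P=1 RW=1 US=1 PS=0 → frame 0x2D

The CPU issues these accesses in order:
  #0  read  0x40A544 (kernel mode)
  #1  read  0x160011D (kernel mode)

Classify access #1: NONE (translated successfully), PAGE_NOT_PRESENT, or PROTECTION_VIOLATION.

Trace:
#0 VA=0x40A544 (r,kernel):
  lvl0: tbl 0x21, slot 2 ⇒ 0x23007 (P1/RW1/US1/PS0)
  lvl1: tbl 0x23, slot 10 ⇒ 0x26007 (P1/RW1/US1/PS0)
  ✓ 0x26544  — 2 lookups
#1 VA=0x160011D (r,kernel):
  lvl0: tbl 0x21, slot 11 ⇒ 0x29007 (P1/RW1/US1/PS0)
  lvl1: tbl 0x29, slot 0 ⇒ 0x2D007 (P1/RW1/US1/PS0)
  ✓ 0x2D11D  — 2 lookups

Access #1 fault: NONE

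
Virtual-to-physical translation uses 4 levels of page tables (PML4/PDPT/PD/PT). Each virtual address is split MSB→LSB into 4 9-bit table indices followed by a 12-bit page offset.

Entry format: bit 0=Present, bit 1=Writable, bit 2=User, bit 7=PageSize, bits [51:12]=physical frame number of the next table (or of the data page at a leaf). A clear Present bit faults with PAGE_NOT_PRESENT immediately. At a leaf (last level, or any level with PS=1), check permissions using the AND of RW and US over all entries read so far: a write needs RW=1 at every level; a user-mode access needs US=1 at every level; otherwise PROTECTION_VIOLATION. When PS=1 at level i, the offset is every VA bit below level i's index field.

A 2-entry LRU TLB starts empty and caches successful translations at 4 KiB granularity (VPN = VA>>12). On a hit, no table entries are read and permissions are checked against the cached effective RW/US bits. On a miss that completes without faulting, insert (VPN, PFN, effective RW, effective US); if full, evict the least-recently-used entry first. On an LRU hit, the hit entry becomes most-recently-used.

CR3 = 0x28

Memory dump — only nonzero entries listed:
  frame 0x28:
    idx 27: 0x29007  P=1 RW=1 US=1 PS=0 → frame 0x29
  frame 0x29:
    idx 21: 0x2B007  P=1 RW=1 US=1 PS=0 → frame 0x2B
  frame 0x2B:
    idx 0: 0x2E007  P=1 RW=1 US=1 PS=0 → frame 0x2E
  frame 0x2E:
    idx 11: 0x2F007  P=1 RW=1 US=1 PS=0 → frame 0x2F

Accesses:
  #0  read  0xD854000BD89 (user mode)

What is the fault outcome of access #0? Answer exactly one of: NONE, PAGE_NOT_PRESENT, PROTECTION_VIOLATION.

Per-access translation:
#0 VA=0xD854000BD89 (r,user):
  L0 @0x28[27] → 0x29007  P=1,RW=1,US=1,PS=0
  L1 @0x29[21] → 0x2B007  P=1,RW=1,US=1,PS=0
  L2 @0x2B[0] → 0x2E007  P=1,RW=1,US=1,PS=0
  L3 @0x2E[11] → 0x2F007  P=1,RW=1,US=1,PS=0
  ✓ 0x2FD89  — 4 lookups

Access #0 fault: NONE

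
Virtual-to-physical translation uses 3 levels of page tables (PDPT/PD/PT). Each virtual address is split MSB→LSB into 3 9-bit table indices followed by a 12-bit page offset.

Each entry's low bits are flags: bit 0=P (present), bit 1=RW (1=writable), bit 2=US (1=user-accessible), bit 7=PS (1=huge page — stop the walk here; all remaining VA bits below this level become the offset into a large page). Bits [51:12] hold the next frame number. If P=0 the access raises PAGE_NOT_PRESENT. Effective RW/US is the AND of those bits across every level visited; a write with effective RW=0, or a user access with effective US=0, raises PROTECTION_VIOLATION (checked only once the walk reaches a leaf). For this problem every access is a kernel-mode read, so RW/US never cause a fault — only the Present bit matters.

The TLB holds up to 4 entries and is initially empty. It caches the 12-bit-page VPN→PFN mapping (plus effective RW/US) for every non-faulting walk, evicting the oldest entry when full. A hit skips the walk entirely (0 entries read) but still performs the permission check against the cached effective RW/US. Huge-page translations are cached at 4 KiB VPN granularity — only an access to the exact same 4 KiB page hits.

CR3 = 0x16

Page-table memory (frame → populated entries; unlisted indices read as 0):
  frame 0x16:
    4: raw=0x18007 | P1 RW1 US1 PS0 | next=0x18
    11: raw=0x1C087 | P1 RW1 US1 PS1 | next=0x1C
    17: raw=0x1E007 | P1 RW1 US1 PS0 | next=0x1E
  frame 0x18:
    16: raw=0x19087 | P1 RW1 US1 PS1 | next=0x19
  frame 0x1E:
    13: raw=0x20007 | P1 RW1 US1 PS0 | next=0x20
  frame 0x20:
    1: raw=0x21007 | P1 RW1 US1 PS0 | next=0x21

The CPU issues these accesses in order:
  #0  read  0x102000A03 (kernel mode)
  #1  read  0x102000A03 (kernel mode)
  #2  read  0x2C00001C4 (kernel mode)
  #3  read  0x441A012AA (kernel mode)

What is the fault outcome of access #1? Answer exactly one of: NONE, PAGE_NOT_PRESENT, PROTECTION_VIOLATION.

Trace:
#0 VA=0x102000A03 (r,kernel):
  lvl0: tbl 0x16, slot 4 ⇒ 0x18007 (P1/RW1/US1/PS0)
  lvl1: tbl 0x18, slot 16 ⇒ 0x19087 (P1/RW1/US1/PS1)
  ⇒ phys 0x19A03 (huge @L1)  [2 reads]
#1 VA=0x102000A03 (r,kernel):
  TLB hit vpn=0x102000 → PA=0x19A03
#2 VA=0x2C00001C4 (r,kernel):
  lvl0: tbl 0x16, slot 11 ⇒ 0x1C087 (P1/RW1/US1/PS1)
  ⇒ phys 0x1C1C4 (huge @L0)  [1 reads]
#3 VA=0x441A012AA (r,kernel):
  lvl0: tbl 0x16, slot 17 ⇒ 0x1E007 (P1/RW1/US1/PS0)
  lvl1: tbl 0x1E, slot 13 ⇒ 0x20007 (P1/RW1/US1/PS0)
  lvl2: tbl 0x20, slot 1 ⇒ 0x21007 (P1/RW1/US1/PS0)
  ⇒ phys 0x212AA  [3 reads]

Access #1 fault: NONE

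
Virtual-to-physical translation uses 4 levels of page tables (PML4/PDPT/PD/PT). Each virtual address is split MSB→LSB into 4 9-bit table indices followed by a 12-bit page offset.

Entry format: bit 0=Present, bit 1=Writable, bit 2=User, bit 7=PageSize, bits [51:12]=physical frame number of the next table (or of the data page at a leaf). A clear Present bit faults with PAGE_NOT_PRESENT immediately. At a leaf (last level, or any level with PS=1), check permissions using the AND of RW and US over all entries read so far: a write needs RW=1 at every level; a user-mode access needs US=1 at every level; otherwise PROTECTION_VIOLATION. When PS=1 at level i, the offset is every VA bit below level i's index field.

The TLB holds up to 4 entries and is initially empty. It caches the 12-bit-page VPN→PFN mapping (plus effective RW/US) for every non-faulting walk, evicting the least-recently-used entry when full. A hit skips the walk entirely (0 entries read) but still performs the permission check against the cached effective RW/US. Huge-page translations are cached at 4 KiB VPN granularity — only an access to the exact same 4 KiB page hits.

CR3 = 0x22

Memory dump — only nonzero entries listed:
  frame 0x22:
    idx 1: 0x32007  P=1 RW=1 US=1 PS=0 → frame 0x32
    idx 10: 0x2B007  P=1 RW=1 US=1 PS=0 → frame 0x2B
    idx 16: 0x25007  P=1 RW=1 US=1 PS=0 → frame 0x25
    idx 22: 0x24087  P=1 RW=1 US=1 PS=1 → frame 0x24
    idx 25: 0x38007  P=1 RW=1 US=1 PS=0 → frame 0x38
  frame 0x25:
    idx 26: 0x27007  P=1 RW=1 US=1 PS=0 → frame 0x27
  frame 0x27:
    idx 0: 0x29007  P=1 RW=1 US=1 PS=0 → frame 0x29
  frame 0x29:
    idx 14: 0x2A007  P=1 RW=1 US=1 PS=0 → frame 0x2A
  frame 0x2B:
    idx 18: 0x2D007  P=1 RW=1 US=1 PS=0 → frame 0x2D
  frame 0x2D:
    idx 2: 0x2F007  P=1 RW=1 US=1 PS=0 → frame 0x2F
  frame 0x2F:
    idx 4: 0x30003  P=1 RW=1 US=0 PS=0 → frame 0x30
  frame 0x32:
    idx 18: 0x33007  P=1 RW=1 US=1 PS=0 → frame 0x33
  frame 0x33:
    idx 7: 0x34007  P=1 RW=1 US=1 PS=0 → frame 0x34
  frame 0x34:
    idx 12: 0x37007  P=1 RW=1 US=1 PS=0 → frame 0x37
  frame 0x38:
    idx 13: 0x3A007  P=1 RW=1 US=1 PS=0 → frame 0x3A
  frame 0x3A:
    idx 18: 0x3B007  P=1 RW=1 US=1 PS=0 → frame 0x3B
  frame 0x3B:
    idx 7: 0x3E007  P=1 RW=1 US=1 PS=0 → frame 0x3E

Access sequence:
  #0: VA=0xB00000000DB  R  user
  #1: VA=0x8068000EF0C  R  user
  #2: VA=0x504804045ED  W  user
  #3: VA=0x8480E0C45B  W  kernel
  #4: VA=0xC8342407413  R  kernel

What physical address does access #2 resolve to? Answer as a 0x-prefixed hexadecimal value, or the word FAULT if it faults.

Trace:
#0 VA=0xB00000000DB (r,user):
  L0 @0x22[22] → 0x24087  P=1,RW=1,US=1,PS=1
  ⇒ phys 0x240DB (huge @L0)  [1 reads]
#1 VA=0x8068000EF0C (r,user):
  L0 @0x22[16] → 0x25007  P=1,RW=1,US=1,PS=0
  L1 @0x25[26] → 0x27007  P=1,RW=1,US=1,PS=0
  L2 @0x27[0] → 0x29007  P=1,RW=1,US=1,PS=0
  L3 @0x29[14] → 0x2A007  P=1,RW=1,US=1,PS=0
  ⇒ phys 0x2AF0C  [4 reads]
#2 VA=0x504804045ED (w,user):
  L0 @0x22[10] → 0x2B007  P=1,RW=1,US=1,PS=0
  L1 @0x2B[18] → 0x2D007  P=1,RW=1,US=1,PS=0
  L2 @0x2D[2] → 0x2F007  P=1,RW=1,US=1,PS=0
  L3 @0x2F[4] → 0x30003  P=1,RW=1,US=0,PS=0
  ✗ PROTECTION_VIOLATION  [4 reads]
#3 VA=0x8480E0C45B (w,kernel):
  L0 @0x22[1] → 0x32007  P=1,RW=1,US=1,PS=0
  L1 @0x32[18] → 0x33007  P=1,RW=1,US=1,PS=0
  L2 @0x33[7] → 0x34007  P=1,RW=1,US=1,PS=0
  L3 @0x34[12] → 0x37007  P=1,RW=1,US=1,PS=0
  ⇒ phys 0x3745B  [4 reads]
#4 VA=0xC8342407413 (r,kernel):
  L0 @0x22[25] → 0x38007  P=1,RW=1,US=1,PS=0
  L1 @0x38[13] → 0x3A007  P=1,RW=1,US=1,PS=0
  L2 @0x3A[18] → 0x3B007  P=1,RW=1,US=1,PS=0
  L3 @0x3B[7] → 0x3E007  P=1,RW=1,US=1,PS=0
  ⇒ phys 0x3E413  [4 reads]

Access #2 PA: FAULT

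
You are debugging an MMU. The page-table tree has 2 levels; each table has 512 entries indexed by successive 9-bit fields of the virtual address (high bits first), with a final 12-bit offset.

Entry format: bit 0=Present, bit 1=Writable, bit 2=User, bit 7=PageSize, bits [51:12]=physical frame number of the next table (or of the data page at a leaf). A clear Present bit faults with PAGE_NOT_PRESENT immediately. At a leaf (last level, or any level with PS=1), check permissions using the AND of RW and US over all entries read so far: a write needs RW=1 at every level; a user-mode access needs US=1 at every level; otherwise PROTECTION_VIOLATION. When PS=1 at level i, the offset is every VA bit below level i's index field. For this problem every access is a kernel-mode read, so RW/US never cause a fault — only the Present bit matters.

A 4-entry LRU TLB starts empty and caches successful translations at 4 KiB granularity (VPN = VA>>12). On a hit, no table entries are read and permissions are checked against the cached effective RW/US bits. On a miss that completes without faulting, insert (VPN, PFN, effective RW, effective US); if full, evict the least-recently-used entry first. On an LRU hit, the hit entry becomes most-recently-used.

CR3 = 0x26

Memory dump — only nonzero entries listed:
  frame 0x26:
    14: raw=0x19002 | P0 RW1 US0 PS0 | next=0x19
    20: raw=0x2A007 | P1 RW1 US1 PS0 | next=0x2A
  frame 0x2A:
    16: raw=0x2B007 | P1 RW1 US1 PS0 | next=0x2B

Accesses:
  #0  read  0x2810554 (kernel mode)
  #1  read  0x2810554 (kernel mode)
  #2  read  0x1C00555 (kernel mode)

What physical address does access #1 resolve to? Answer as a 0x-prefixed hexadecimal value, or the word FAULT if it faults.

Trace:
#0 VA=0x2810554 (r,kernel):
  lvl0: tbl 0x26, slot 20 ⇒ 0x2A007 (P1/RW1/US1/PS0)
  lvl1: tbl 0x2A, slot 16 ⇒ 0x2B007 (P1/RW1/US1/PS0)
  ⇒ phys 0x2B554  [2 reads]
#1 VA=0x2810554 (r,kernel):
  TLB hit vpn=0x2810 → PA=0x2B554
#2 VA=0x1C00555 (r,kernel):
  lvl0: tbl 0x26, slot 14 ⇒ 0x19002 (P0/RW1/US0/PS0)
  ⇒ fault: PAGE_NOT_PRESENT  — 1 lookups

Access #1 PA: 0x2B554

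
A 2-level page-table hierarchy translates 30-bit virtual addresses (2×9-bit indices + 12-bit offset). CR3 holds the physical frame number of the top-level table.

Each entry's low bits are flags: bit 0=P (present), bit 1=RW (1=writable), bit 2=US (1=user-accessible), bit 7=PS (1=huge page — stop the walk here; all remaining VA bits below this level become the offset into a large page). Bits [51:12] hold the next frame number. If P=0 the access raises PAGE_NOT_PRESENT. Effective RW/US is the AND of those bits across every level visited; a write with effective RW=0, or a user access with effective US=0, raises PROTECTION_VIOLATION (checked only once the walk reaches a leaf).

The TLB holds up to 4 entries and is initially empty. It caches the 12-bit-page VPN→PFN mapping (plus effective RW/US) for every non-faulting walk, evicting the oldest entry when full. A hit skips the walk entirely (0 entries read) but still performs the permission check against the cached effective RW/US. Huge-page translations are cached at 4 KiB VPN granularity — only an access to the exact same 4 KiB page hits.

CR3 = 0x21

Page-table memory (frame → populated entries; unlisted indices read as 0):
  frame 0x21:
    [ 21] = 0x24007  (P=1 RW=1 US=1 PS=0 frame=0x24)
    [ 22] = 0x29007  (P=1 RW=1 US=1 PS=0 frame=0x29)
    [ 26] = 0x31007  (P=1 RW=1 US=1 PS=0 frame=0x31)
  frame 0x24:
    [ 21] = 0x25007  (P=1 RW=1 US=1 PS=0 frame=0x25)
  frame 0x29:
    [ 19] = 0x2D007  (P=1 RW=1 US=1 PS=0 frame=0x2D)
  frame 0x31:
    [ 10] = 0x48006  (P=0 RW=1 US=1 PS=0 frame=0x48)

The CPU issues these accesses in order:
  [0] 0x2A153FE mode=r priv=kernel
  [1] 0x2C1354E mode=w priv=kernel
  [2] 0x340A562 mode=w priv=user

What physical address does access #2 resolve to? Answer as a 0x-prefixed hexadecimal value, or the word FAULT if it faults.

Per-access translation:
#0 VA=0x2A153FE (r,kernel):
  L0 @0x21[21] → 0x24007  P=1,RW=1,US=1,PS=0
  L1 @0x24[21] → 0x25007  P=1,RW=1,US=1,PS=0
  → PA=0x253FE  (2 entries read)
#1 VA=0x2C1354E (w,kernel):
  L0 @0x21[22] → 0x29007  P=1,RW=1,US=1,PS=0
  L1 @0x29[19] → 0x2D007  P=1,RW=1,US=1,PS=0
  → PA=0x2D54E  (2 entries read)
#2 VA=0x340A562 (w,user):
  L0 @0x21[26] → 0x31007  P=1,RW=1,US=1,PS=0
  L1 @0x31[10] → 0x48006  P=0,RW=1,US=1,PS=0
  → PAGE_NOT_PRESENT  (2 entries read)

Access #2 PA: FAULT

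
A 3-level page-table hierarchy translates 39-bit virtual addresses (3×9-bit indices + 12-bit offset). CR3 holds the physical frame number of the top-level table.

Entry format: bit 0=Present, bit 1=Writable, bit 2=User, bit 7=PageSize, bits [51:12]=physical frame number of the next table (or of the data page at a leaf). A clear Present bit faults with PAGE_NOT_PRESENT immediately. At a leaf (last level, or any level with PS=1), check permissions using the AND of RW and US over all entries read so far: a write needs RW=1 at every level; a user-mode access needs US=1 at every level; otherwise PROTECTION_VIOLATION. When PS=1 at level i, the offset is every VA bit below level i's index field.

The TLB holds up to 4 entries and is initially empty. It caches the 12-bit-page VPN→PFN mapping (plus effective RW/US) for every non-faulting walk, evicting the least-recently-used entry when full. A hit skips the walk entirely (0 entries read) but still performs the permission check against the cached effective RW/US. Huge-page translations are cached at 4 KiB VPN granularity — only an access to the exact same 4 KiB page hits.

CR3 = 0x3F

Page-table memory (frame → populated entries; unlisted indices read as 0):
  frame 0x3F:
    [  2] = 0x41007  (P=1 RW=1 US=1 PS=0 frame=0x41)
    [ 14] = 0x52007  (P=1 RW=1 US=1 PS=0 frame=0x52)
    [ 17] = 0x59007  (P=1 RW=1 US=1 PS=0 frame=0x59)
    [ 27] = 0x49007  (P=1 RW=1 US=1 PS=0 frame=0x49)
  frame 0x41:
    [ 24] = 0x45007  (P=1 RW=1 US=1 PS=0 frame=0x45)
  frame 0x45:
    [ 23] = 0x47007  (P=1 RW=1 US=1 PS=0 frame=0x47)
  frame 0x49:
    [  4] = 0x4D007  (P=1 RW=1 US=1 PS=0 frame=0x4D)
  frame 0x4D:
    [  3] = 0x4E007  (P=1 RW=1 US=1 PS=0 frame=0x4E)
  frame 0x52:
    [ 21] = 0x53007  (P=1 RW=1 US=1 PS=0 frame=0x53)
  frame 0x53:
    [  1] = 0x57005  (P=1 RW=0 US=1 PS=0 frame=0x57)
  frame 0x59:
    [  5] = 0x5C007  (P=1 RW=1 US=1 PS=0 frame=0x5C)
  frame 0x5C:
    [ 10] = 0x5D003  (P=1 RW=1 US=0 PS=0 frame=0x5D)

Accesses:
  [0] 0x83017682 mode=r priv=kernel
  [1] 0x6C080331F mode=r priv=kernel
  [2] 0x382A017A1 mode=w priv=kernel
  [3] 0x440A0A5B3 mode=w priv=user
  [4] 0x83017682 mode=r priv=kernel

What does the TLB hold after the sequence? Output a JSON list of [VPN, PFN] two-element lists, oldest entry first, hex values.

Trace:
#0 VA=0x83017682 (r,kernel):
  L0 @0x3F[2] → 0x41007  P=1,RW=1,US=1,PS=0
  L1 @0x41[24] → 0x45007  P=1,RW=1,US=1,PS=0
  L2 @0x45[23] → 0x47007  P=1,RW=1,US=1,PS=0
  ✓ 0x47682  — 3 lookups
#1 VA=0x6C080331F (r,kernel):
  L0 @0x3F[27] → 0x49007  P=1,RW=1,US=1,PS=0
  L1 @0x49[4] → 0x4D007  P=1,RW=1,US=1,PS=0
  L2 @0x4D[3] → 0x4E007  P=1,RW=1,US=1,PS=0
  ✓ 0x4E31F  — 3 lookups
#2 VA=0x382A017A1 (w,kernel):
  L0 @0x3F[14] → 0x52007  P=1,RW=1,US=1,PS=0
  L1 @0x52[21] → 0x53007  P=1,RW=1,US=1,PS=0
  L2 @0x53[1] → 0x57005  P=1,RW=0,US=1,PS=0
  ⇒ fault: PROTECTION_VIOLATION  — 3 lookups
#3 VA=0x440A0A5B3 (w,user):
  L0 @0x3F[17] → 0x59007  P=1,RW=1,US=1,PS=0
  L1 @0x59[5] → 0x5C007  P=1,RW=1,US=1,PS=0
  L2 @0x5C[10] → 0x5D003  P=1,RW=1,US=0,PS=0
  ⇒ fault: PROTECTION_VIOLATION  — 3 lookups
#4 VA=0x83017682 (r,kernel):
  TLB hit vpn=0x83017 → PA=0x47682

TLB: [["0x6C0803", "0x4E"], ["0x83017", "0x47"]]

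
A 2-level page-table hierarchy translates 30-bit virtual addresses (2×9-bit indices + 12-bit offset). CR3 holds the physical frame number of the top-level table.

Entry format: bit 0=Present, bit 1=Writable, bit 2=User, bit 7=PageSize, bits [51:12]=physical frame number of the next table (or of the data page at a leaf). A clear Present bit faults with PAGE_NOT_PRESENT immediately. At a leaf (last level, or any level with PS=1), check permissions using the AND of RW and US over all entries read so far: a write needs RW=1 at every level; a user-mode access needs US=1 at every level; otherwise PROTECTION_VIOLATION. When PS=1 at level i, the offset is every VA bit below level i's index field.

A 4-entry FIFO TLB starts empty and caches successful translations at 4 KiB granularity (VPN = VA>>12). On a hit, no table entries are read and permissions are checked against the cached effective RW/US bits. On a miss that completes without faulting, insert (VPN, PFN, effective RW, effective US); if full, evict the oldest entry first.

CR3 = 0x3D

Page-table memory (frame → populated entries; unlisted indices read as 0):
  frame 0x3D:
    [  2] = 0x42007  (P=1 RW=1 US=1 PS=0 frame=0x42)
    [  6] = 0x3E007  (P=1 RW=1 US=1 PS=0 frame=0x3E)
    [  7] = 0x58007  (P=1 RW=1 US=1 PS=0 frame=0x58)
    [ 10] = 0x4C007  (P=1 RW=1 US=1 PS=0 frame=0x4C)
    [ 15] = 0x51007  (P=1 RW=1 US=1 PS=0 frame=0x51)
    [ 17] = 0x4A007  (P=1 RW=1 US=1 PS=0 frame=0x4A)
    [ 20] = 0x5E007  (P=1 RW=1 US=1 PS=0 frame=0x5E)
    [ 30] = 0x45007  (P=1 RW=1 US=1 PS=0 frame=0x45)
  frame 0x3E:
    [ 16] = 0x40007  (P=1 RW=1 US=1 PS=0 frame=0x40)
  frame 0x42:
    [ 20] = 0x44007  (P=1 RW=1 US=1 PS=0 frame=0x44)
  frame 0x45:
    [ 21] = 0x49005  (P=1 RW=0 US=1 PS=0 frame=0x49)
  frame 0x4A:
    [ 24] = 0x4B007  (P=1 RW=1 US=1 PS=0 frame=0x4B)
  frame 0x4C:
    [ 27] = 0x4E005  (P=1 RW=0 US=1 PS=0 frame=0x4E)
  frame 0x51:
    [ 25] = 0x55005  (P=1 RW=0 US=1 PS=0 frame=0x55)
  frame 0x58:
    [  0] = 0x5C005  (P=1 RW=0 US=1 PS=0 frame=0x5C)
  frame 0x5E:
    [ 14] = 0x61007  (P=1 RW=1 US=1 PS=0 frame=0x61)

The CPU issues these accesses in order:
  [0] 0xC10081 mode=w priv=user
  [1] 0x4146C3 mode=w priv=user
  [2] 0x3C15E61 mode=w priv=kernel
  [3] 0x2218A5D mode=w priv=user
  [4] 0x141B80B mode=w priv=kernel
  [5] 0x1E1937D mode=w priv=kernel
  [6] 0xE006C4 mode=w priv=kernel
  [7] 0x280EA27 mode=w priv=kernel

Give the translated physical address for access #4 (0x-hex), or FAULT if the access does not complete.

Trace:
#0 VA=0xC10081 (w,user):
  lvl0: tbl 0x3D, slot 6 ⇒ 0x3E007 (P1/RW1/US1/PS0)
  lvl1: tbl 0x3E, slot 16 ⇒ 0x40007 (P1/RW1/US1/PS0)
  ✓ 0x40081  — 2 lookups
#1 VA=0x4146C3 (w,user):
  lvl0: tbl 0x3D, slot 2 ⇒ 0x42007 (P1/RW1/US1/PS0)
  lvl1: tbl 0x42, slot 20 ⇒ 0x44007 (P1/RW1/US1/PS0)
  ✓ 0x446C3  — 2 lookups
#2 VA=0x3C15E61 (w,kernel):
  lvl0: tbl 0x3D, slot 30 ⇒ 0x45007 (P1/RW1/US1/PS0)
  lvl1: tbl 0x45, slot 21 ⇒ 0x49005 (P1/RW0/US1/PS0)
  → PROTECTION_VIOLATION  (2 entries read)
#3 VA=0x2218A5D (w,user):
  lvl0: tbl 0x3D, slot 17 ⇒ 0x4A007 (P1/RW1/US1/PS0)
  lvl1: tbl 0x4A, slot 24 ⇒ 0x4B007 (P1/RW1/US1/PS0)
  ✓ 0x4BA5D  — 2 lookups
#4 VA=0x141B80B (w,kernel):
  lvl0: tbl 0x3D, slot 10 ⇒ 0x4C007 (P1/RW1/US1/PS0)
  lvl1: tbl 0x4C, slot 27 ⇒ 0x4E005 (P1/RW0/US1/PS0)
  → PROTECTION_VIOLATION  (2 entries read)
#5 VA=0x1E1937D (w,kernel):
  lvl0: tbl 0x3D, slot 15 ⇒ 0x51007 (P1/RW1/US1/PS0)
  lvl1: tbl 0x51, slot 25 ⇒ 0x55005 (P1/RW0/US1/PS0)
  → PROTECTION_VIOLATION  (2 entries read)
#6 VA=0xE006C4 (w,kernel):
  lvl0: tbl 0x3D, slot 7 ⇒ 0x58007 (P1/RW1/US1/PS0)
  lvl1: tbl 0x58, slot 0 ⇒ 0x5C005 (P1/RW0/US1/PS0)
  → PROTECTION_VIOLATION  (2 entries read)
#7 VA=0x280EA27 (w,kernel):
  lvl0: tbl 0x3D, slot 20 ⇒ 0x5E007 (P1/RW1/US1/PS0)
  lvl1: tbl 0x5E, slot 14 ⇒ 0x61007 (P1/RW1/US1/PS0)
  ✓ 0x61A27  — 2 lookups

Access #4 PA: FAULT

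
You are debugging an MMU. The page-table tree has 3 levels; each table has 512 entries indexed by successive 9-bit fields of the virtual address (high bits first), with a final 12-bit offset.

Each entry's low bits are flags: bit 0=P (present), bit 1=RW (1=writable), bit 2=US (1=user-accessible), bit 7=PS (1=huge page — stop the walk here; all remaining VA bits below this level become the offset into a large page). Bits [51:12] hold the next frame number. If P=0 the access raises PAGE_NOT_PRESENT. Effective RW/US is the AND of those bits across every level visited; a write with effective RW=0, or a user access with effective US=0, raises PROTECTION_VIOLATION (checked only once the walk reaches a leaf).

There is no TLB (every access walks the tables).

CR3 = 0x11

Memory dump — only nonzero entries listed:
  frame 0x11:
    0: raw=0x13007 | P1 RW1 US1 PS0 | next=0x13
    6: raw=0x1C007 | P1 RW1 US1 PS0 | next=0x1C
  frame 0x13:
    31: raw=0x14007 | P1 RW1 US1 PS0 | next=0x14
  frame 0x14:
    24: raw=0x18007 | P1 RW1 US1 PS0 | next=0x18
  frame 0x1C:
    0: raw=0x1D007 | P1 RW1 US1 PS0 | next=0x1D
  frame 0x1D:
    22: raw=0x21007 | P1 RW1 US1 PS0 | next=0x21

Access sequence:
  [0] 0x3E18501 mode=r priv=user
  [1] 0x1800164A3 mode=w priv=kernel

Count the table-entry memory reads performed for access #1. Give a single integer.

Walk each access:
#0 VA=0x3E18501 (r,user):
  lvl0: tbl 0x11, slot 0 ⇒ 0x13007 (P1/RW1/US1/PS0)
  lvl1: tbl 0x13, slot 31 ⇒ 0x14007 (P1/RW1/US1/PS0)
  lvl2: tbl 0x14, slot 24 ⇒ 0x18007 (P1/RW1/US1/PS0)
  ⇒ phys 0x18501  [3 reads]
#1 VA=0x1800164A3 (w,kernel):
  lvl0: tbl 0x11, slot 6 ⇒ 0x1C007 (P1/RW1/US1/PS0)
  lvl1: tbl 0x1C, slot 0 ⇒ 0x1D007 (P1/RW1/US1/PS0)
  lvl2: tbl 0x1D, slot 22 ⇒ 0x21007 (P1/RW1/US1/PS0)
  ⇒ phys 0x214A3  [3 reads]

Entries read for #1: 3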